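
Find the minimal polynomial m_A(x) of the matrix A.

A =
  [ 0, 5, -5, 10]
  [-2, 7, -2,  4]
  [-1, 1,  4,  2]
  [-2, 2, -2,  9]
x^2 - 10*x + 25

The characteristic polynomial is χ_A(x) = (x - 5)^4, so the eigenvalues are known. The minimal polynomial is
  m_A(x) = Π_λ (x − λ)^{k_λ}
where k_λ is the size of the *largest* Jordan block for λ (equivalently, the smallest k with (A − λI)^k v = 0 for every generalised eigenvector v of λ).

  λ = 5: largest Jordan block has size 2, contributing (x − 5)^2

So m_A(x) = (x - 5)^2 = x^2 - 10*x + 25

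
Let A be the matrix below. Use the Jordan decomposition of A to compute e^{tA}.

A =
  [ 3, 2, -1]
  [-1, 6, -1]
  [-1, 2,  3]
e^{tA} =
  [-t*exp(4*t) + exp(4*t), 2*t*exp(4*t), -t*exp(4*t)]
  [-t*exp(4*t), 2*t*exp(4*t) + exp(4*t), -t*exp(4*t)]
  [-t*exp(4*t), 2*t*exp(4*t), -t*exp(4*t) + exp(4*t)]

Strategy: write A = P · J · P⁻¹ where J is a Jordan canonical form, so e^{tA} = P · e^{tJ} · P⁻¹, and e^{tJ} can be computed block-by-block.

A has Jordan form
J =
  [4, 1, 0]
  [0, 4, 0]
  [0, 0, 4]
(up to reordering of blocks).

Per-block formulas:
  For a 2×2 Jordan block J_2(4): exp(t · J_2(4)) = e^(4t)·(I + t·N), where N is the 2×2 nilpotent shift.
  For a 1×1 block at λ = 4: exp(t · [4]) = [e^(4t)].

After assembling e^{tJ} and conjugating by P, we get:

e^{tA} =
  [-t*exp(4*t) + exp(4*t), 2*t*exp(4*t), -t*exp(4*t)]
  [-t*exp(4*t), 2*t*exp(4*t) + exp(4*t), -t*exp(4*t)]
  [-t*exp(4*t), 2*t*exp(4*t), -t*exp(4*t) + exp(4*t)]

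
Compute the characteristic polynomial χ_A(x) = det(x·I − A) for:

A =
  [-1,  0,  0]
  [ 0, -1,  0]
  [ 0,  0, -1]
x^3 + 3*x^2 + 3*x + 1

Expanding det(x·I − A) (e.g. by cofactor expansion or by noting that A is similar to its Jordan form J, which has the same characteristic polynomial as A) gives
  χ_A(x) = x^3 + 3*x^2 + 3*x + 1
which factors as (x + 1)^3. The eigenvalues (with algebraic multiplicities) are λ = -1 with multiplicity 3.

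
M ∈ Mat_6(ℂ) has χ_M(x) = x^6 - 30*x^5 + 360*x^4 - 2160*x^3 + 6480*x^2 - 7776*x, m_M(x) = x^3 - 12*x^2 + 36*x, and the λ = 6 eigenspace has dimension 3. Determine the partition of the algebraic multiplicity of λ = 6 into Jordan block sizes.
Block sizes for λ = 6: [2, 2, 1]

Step 1 — from the characteristic polynomial, algebraic multiplicity of λ = 6 is 5. From dim ker(M − (6)·I) = 3, there are exactly 3 Jordan blocks for λ = 6.
Step 2 — from the minimal polynomial, the factor (x − 6)^2 tells us the largest block for λ = 6 has size 2.
Step 3 — with total size 5, 3 blocks, and largest block 2, the block sizes (in nonincreasing order) are [2, 2, 1].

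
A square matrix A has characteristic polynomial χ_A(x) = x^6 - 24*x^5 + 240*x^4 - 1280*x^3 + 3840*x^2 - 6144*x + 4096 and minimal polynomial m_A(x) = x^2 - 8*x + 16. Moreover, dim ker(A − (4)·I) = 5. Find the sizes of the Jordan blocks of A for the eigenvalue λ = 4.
Block sizes for λ = 4: [2, 1, 1, 1, 1]

Step 1 — from the characteristic polynomial, algebraic multiplicity of λ = 4 is 6. From dim ker(A − (4)·I) = 5, there are exactly 5 Jordan blocks for λ = 4.
Step 2 — from the minimal polynomial, the factor (x − 4)^2 tells us the largest block for λ = 4 has size 2.
Step 3 — with total size 6, 5 blocks, and largest block 2, the block sizes (in nonincreasing order) are [2, 1, 1, 1, 1].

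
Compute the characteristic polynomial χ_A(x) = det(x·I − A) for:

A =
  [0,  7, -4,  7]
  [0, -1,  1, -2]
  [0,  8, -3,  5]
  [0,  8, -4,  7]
x^4 - 3*x^3 + 3*x^2 - x

Expanding det(x·I − A) (e.g. by cofactor expansion or by noting that A is similar to its Jordan form J, which has the same characteristic polynomial as A) gives
  χ_A(x) = x^4 - 3*x^3 + 3*x^2 - x
which factors as x*(x - 1)^3. The eigenvalues (with algebraic multiplicities) are λ = 0 with multiplicity 1, λ = 1 with multiplicity 3.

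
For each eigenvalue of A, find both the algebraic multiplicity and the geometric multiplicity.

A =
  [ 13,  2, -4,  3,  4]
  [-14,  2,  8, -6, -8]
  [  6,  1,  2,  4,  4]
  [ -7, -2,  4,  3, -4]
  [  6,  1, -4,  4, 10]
λ = 6: alg = 5, geom = 3

Step 1 — factor the characteristic polynomial to read off the algebraic multiplicities:
  χ_A(x) = (x - 6)^5

Step 2 — compute geometric multiplicities via the rank-nullity identity g(λ) = n − rank(A − λI):
  rank(A − (6)·I) = 2, so dim ker(A − (6)·I) = n − 2 = 3

Summary:
  λ = 6: algebraic multiplicity = 5, geometric multiplicity = 3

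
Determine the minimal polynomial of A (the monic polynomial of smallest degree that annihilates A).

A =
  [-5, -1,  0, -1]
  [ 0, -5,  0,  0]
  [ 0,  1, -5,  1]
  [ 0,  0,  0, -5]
x^2 + 10*x + 25

The characteristic polynomial is χ_A(x) = (x + 5)^4, so the eigenvalues are known. The minimal polynomial is
  m_A(x) = Π_λ (x − λ)^{k_λ}
where k_λ is the size of the *largest* Jordan block for λ (equivalently, the smallest k with (A − λI)^k v = 0 for every generalised eigenvector v of λ).

  λ = -5: largest Jordan block has size 2, contributing (x + 5)^2

So m_A(x) = (x + 5)^2 = x^2 + 10*x + 25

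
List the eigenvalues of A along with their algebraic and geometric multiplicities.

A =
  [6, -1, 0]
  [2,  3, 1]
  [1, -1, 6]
λ = 5: alg = 3, geom = 1

Step 1 — factor the characteristic polynomial to read off the algebraic multiplicities:
  χ_A(x) = (x - 5)^3

Step 2 — compute geometric multiplicities via the rank-nullity identity g(λ) = n − rank(A − λI):
  rank(A − (5)·I) = 2, so dim ker(A − (5)·I) = n − 2 = 1

Summary:
  λ = 5: algebraic multiplicity = 3, geometric multiplicity = 1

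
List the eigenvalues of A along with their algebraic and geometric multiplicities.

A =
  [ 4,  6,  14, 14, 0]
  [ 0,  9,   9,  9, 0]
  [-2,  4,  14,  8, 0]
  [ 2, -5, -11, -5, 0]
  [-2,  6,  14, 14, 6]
λ = 4: alg = 1, geom = 1; λ = 6: alg = 4, geom = 3

Step 1 — factor the characteristic polynomial to read off the algebraic multiplicities:
  χ_A(x) = (x - 6)^4*(x - 4)

Step 2 — compute geometric multiplicities via the rank-nullity identity g(λ) = n − rank(A − λI):
  rank(A − (4)·I) = 4, so dim ker(A − (4)·I) = n − 4 = 1
  rank(A − (6)·I) = 2, so dim ker(A − (6)·I) = n − 2 = 3

Summary:
  λ = 4: algebraic multiplicity = 1, geometric multiplicity = 1
  λ = 6: algebraic multiplicity = 4, geometric multiplicity = 3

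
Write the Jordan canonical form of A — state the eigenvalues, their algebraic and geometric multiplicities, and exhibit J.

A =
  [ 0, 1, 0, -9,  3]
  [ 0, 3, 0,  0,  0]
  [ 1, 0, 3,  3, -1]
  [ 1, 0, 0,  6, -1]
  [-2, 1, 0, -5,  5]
J_2(3) ⊕ J_1(3) ⊕ J_2(4)

The characteristic polynomial is
  det(x·I − A) = x^5 - 17*x^4 + 115*x^3 - 387*x^2 + 648*x - 432 = (x - 4)^2*(x - 3)^3

Eigenvalues and multiplicities (the geometric multiplicity of λ is n − rank(A − λI), which equals the number of Jordan blocks for λ):
  λ = 3: algebraic multiplicity = 3, geometric multiplicity = 2
  λ = 4: algebraic multiplicity = 2, geometric multiplicity = 1

Determining the block sizes for each eigenvalue:
  λ = 3: 2 blocks summing to 3 forces exactly one block of size 2 and the rest size 1 → block sizes [2, 1]
  λ = 4: one block (gm = 1), so the single block has size am = 2 → block sizes [2]

Assembling the blocks gives a Jordan form
J =
  [3, 1, 0, 0, 0]
  [0, 3, 0, 0, 0]
  [0, 0, 3, 0, 0]
  [0, 0, 0, 4, 1]
  [0, 0, 0, 0, 4]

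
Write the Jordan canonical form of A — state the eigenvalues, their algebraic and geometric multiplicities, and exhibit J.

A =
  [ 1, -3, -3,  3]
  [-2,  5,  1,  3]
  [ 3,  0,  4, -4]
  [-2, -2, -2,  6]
J_3(4) ⊕ J_1(4)

The characteristic polynomial is
  det(x·I − A) = x^4 - 16*x^3 + 96*x^2 - 256*x + 256 = (x - 4)^4

Eigenvalues and multiplicities (the geometric multiplicity of λ is n − rank(A − λI), which equals the number of Jordan blocks for λ):
  λ = 4: algebraic multiplicity = 4, geometric multiplicity = 2

Determining the block sizes for each eigenvalue:
  λ = 4: with am = 4 and gm = 2, the partition is not yet determined (e.g. several partitions of 4 into 2 parts exist). Let N = A − (4)·I. Computing rank(N^1) = 2, rank(N^2) = 1, rank(N^3) = 0; the number of blocks of size ≥ j is rank(N^{j−1}) − rank(N^j), giving [2, 1, 1]. So we have 1 block(s) of size 3, 1 block(s) of size 1 → block sizes [3, 1]

Assembling the blocks gives a Jordan form
J =
  [4, 1, 0, 0]
  [0, 4, 1, 0]
  [0, 0, 4, 0]
  [0, 0, 0, 4]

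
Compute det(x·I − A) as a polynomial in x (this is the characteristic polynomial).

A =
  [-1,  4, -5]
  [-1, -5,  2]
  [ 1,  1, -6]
x^3 + 12*x^2 + 48*x + 64

Expanding det(x·I − A) (e.g. by cofactor expansion or by noting that A is similar to its Jordan form J, which has the same characteristic polynomial as A) gives
  χ_A(x) = x^3 + 12*x^2 + 48*x + 64
which factors as (x + 4)^3. The eigenvalues (with algebraic multiplicities) are λ = -4 with multiplicity 3.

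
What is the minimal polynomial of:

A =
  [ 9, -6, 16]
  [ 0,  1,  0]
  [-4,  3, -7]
x^2 - 2*x + 1

The characteristic polynomial is χ_A(x) = (x - 1)^3, so the eigenvalues are known. The minimal polynomial is
  m_A(x) = Π_λ (x − λ)^{k_λ}
where k_λ is the size of the *largest* Jordan block for λ (equivalently, the smallest k with (A − λI)^k v = 0 for every generalised eigenvector v of λ).

  λ = 1: largest Jordan block has size 2, contributing (x − 1)^2

So m_A(x) = (x - 1)^2 = x^2 - 2*x + 1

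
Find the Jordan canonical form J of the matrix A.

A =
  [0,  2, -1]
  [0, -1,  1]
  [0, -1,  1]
J_3(0)

The characteristic polynomial is
  det(x·I − A) = x^3

Eigenvalues and multiplicities (the geometric multiplicity of λ is n − rank(A − λI), which equals the number of Jordan blocks for λ):
  λ = 0: algebraic multiplicity = 3, geometric multiplicity = 1

Determining the block sizes for each eigenvalue:
  λ = 0: one block (gm = 1), so the single block has size am = 3 → block sizes [3]

Assembling the blocks gives a Jordan form
J =
  [0, 1, 0]
  [0, 0, 1]
  [0, 0, 0]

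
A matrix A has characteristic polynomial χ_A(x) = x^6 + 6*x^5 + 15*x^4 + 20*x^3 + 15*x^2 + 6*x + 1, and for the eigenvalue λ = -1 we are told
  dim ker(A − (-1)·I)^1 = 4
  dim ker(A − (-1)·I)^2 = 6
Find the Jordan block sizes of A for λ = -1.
Block sizes for λ = -1: [2, 2, 1, 1]

From the dimensions of kernels of powers, the number of Jordan blocks of size at least j is d_j − d_{j−1} where d_j = dim ker(N^j) (with d_0 = 0). Computing the differences gives [4, 2].
The number of blocks of size exactly k is (#blocks of size ≥ k) − (#blocks of size ≥ k + 1), so the partition is: 2 block(s) of size 1, 2 block(s) of size 2.
In nonincreasing order the block sizes are [2, 2, 1, 1].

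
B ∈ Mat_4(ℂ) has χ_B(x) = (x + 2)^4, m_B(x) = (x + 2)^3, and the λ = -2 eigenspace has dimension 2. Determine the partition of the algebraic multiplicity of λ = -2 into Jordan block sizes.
Block sizes for λ = -2: [3, 1]

Step 1 — from the characteristic polynomial, algebraic multiplicity of λ = -2 is 4. From dim ker(B − (-2)·I) = 2, there are exactly 2 Jordan blocks for λ = -2.
Step 2 — from the minimal polynomial, the factor (x + 2)^3 tells us the largest block for λ = -2 has size 3.
Step 3 — with total size 4, 2 blocks, and largest block 3, the block sizes (in nonincreasing order) are [3, 1].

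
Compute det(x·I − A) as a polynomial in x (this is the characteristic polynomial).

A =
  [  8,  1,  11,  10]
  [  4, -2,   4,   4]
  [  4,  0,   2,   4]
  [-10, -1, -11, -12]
x^4 + 4*x^3 - 16*x - 16

Expanding det(x·I − A) (e.g. by cofactor expansion or by noting that A is similar to its Jordan form J, which has the same characteristic polynomial as A) gives
  χ_A(x) = x^4 + 4*x^3 - 16*x - 16
which factors as (x - 2)*(x + 2)^3. The eigenvalues (with algebraic multiplicities) are λ = -2 with multiplicity 3, λ = 2 with multiplicity 1.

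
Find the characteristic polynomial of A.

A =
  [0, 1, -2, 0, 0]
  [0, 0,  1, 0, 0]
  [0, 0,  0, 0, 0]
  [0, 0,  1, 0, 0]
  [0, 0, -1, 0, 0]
x^5

Expanding det(x·I − A) (e.g. by cofactor expansion or by noting that A is similar to its Jordan form J, which has the same characteristic polynomial as A) gives
  χ_A(x) = x^5
which factors as x^5. The eigenvalues (with algebraic multiplicities) are λ = 0 with multiplicity 5.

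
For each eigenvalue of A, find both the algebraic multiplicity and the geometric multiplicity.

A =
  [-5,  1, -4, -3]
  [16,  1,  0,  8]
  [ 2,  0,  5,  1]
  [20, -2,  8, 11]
λ = 1: alg = 2, geom = 1; λ = 5: alg = 2, geom = 1

Step 1 — factor the characteristic polynomial to read off the algebraic multiplicities:
  χ_A(x) = (x - 5)^2*(x - 1)^2

Step 2 — compute geometric multiplicities via the rank-nullity identity g(λ) = n − rank(A − λI):
  rank(A − (1)·I) = 3, so dim ker(A − (1)·I) = n − 3 = 1
  rank(A − (5)·I) = 3, so dim ker(A − (5)·I) = n − 3 = 1

Summary:
  λ = 1: algebraic multiplicity = 2, geometric multiplicity = 1
  λ = 5: algebraic multiplicity = 2, geometric multiplicity = 1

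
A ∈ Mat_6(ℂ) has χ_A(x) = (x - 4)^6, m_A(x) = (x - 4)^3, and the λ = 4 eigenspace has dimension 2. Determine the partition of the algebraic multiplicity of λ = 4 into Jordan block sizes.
Block sizes for λ = 4: [3, 3]

Step 1 — from the characteristic polynomial, algebraic multiplicity of λ = 4 is 6. From dim ker(A − (4)·I) = 2, there are exactly 2 Jordan blocks for λ = 4.
Step 2 — from the minimal polynomial, the factor (x − 4)^3 tells us the largest block for λ = 4 has size 3.
Step 3 — with total size 6, 2 blocks, and largest block 3, the block sizes (in nonincreasing order) are [3, 3].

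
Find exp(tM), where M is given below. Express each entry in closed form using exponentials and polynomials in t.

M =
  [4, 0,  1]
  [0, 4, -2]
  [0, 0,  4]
e^{tM} =
  [exp(4*t), 0, t*exp(4*t)]
  [0, exp(4*t), -2*t*exp(4*t)]
  [0, 0, exp(4*t)]

Strategy: write M = P · J · P⁻¹ where J is a Jordan canonical form, so e^{tM} = P · e^{tJ} · P⁻¹, and e^{tJ} can be computed block-by-block.

M has Jordan form
J =
  [4, 1, 0]
  [0, 4, 0]
  [0, 0, 4]
(up to reordering of blocks).

Per-block formulas:
  For a 2×2 Jordan block J_2(4): exp(t · J_2(4)) = e^(4t)·(I + t·N), where N is the 2×2 nilpotent shift.
  For a 1×1 block at λ = 4: exp(t · [4]) = [e^(4t)].

After assembling e^{tJ} and conjugating by P, we get:

e^{tM} =
  [exp(4*t), 0, t*exp(4*t)]
  [0, exp(4*t), -2*t*exp(4*t)]
  [0, 0, exp(4*t)]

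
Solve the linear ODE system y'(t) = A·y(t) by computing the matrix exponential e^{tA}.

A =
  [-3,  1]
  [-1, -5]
e^{tA} =
  [t*exp(-4*t) + exp(-4*t), t*exp(-4*t)]
  [-t*exp(-4*t), -t*exp(-4*t) + exp(-4*t)]

Strategy: write A = P · J · P⁻¹ where J is a Jordan canonical form, so e^{tA} = P · e^{tJ} · P⁻¹, and e^{tJ} can be computed block-by-block.

A has Jordan form
J =
  [-4,  1]
  [ 0, -4]
(up to reordering of blocks).

Per-block formulas:
  For a 2×2 Jordan block J_2(-4): exp(t · J_2(-4)) = e^(-4t)·(I + t·N), where N is the 2×2 nilpotent shift.

After assembling e^{tJ} and conjugating by P, we get:

e^{tA} =
  [t*exp(-4*t) + exp(-4*t), t*exp(-4*t)]
  [-t*exp(-4*t), -t*exp(-4*t) + exp(-4*t)]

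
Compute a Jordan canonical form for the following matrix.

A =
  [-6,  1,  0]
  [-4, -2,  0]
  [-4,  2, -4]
J_2(-4) ⊕ J_1(-4)

The characteristic polynomial is
  det(x·I − A) = x^3 + 12*x^2 + 48*x + 64 = (x + 4)^3

Eigenvalues and multiplicities (the geometric multiplicity of λ is n − rank(A − λI), which equals the number of Jordan blocks for λ):
  λ = -4: algebraic multiplicity = 3, geometric multiplicity = 2

Determining the block sizes for each eigenvalue:
  λ = -4: 2 blocks summing to 3 forces exactly one block of size 2 and the rest size 1 → block sizes [2, 1]

Assembling the blocks gives a Jordan form
J =
  [-4,  1,  0]
  [ 0, -4,  0]
  [ 0,  0, -4]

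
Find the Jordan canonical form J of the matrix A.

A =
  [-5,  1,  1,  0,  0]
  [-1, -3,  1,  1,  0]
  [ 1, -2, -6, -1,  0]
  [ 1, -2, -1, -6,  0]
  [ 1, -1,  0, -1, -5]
J_3(-5) ⊕ J_1(-5) ⊕ J_1(-5)

The characteristic polynomial is
  det(x·I − A) = x^5 + 25*x^4 + 250*x^3 + 1250*x^2 + 3125*x + 3125 = (x + 5)^5

Eigenvalues and multiplicities (the geometric multiplicity of λ is n − rank(A − λI), which equals the number of Jordan blocks for λ):
  λ = -5: algebraic multiplicity = 5, geometric multiplicity = 3

Determining the block sizes for each eigenvalue:
  λ = -5: with am = 5 and gm = 3, the partition is not yet determined (e.g. several partitions of 5 into 3 parts exist). Let N = A − (-5)·I. Computing rank(N^1) = 2, rank(N^2) = 1, rank(N^3) = 0; the number of blocks of size ≥ j is rank(N^{j−1}) − rank(N^j), giving [3, 1, 1]. So we have 1 block(s) of size 3, 2 block(s) of size 1 → block sizes [3, 1, 1]

Assembling the blocks gives a Jordan form
J =
  [-5,  1,  0,  0,  0]
  [ 0, -5,  1,  0,  0]
  [ 0,  0, -5,  0,  0]
  [ 0,  0,  0, -5,  0]
  [ 0,  0,  0,  0, -5]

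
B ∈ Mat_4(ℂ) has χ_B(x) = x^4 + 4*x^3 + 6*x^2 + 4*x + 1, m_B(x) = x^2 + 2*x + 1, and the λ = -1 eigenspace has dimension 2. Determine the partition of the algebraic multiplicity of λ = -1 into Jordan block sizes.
Block sizes for λ = -1: [2, 2]

Step 1 — from the characteristic polynomial, algebraic multiplicity of λ = -1 is 4. From dim ker(B − (-1)·I) = 2, there are exactly 2 Jordan blocks for λ = -1.
Step 2 — from the minimal polynomial, the factor (x + 1)^2 tells us the largest block for λ = -1 has size 2.
Step 3 — with total size 4, 2 blocks, and largest block 2, the block sizes (in nonincreasing order) are [2, 2].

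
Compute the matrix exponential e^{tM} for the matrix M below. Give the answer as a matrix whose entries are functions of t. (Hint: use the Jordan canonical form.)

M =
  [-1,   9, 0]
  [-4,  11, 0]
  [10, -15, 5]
e^{tM} =
  [-6*t*exp(5*t) + exp(5*t), 9*t*exp(5*t), 0]
  [-4*t*exp(5*t), 6*t*exp(5*t) + exp(5*t), 0]
  [10*t*exp(5*t), -15*t*exp(5*t), exp(5*t)]

Strategy: write M = P · J · P⁻¹ where J is a Jordan canonical form, so e^{tM} = P · e^{tJ} · P⁻¹, and e^{tJ} can be computed block-by-block.

M has Jordan form
J =
  [5, 1, 0]
  [0, 5, 0]
  [0, 0, 5]
(up to reordering of blocks).

Per-block formulas:
  For a 2×2 Jordan block J_2(5): exp(t · J_2(5)) = e^(5t)·(I + t·N), where N is the 2×2 nilpotent shift.
  For a 1×1 block at λ = 5: exp(t · [5]) = [e^(5t)].

After assembling e^{tJ} and conjugating by P, we get:

e^{tM} =
  [-6*t*exp(5*t) + exp(5*t), 9*t*exp(5*t), 0]
  [-4*t*exp(5*t), 6*t*exp(5*t) + exp(5*t), 0]
  [10*t*exp(5*t), -15*t*exp(5*t), exp(5*t)]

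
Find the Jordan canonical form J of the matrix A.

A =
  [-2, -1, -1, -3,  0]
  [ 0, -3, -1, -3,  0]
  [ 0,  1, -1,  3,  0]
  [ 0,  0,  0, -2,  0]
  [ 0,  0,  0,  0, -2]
J_2(-2) ⊕ J_1(-2) ⊕ J_1(-2) ⊕ J_1(-2)

The characteristic polynomial is
  det(x·I − A) = x^5 + 10*x^4 + 40*x^3 + 80*x^2 + 80*x + 32 = (x + 2)^5

Eigenvalues and multiplicities (the geometric multiplicity of λ is n − rank(A − λI), which equals the number of Jordan blocks for λ):
  λ = -2: algebraic multiplicity = 5, geometric multiplicity = 4

Determining the block sizes for each eigenvalue:
  λ = -2: 4 blocks summing to 5 forces exactly one block of size 2 and the rest size 1 → block sizes [2, 1, 1, 1]

Assembling the blocks gives a Jordan form
J =
  [-2,  1,  0,  0,  0]
  [ 0, -2,  0,  0,  0]
  [ 0,  0, -2,  0,  0]
  [ 0,  0,  0, -2,  0]
  [ 0,  0,  0,  0, -2]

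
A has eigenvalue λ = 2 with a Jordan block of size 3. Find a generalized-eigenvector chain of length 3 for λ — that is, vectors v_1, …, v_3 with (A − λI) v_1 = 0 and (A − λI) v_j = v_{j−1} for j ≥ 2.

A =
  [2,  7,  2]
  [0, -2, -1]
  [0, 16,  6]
A Jordan chain for λ = 2 of length 3:
v_1 = (4, 0, 0)ᵀ
v_2 = (7, -4, 16)ᵀ
v_3 = (0, 1, 0)ᵀ

Let N = A − (2)·I. We want v_3 with N^3 v_3 = 0 but N^2 v_3 ≠ 0; then v_{j-1} := N · v_j for j = 3, …, 2.

Pick v_3 = (0, 1, 0)ᵀ.
Then v_2 = N · v_3 = (7, -4, 16)ᵀ.
Then v_1 = N · v_2 = (4, 0, 0)ᵀ.

Sanity check: (A − (2)·I) v_1 = (0, 0, 0)ᵀ = 0. ✓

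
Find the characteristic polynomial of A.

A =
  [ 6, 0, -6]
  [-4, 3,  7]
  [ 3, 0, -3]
x^3 - 6*x^2 + 9*x

Expanding det(x·I − A) (e.g. by cofactor expansion or by noting that A is similar to its Jordan form J, which has the same characteristic polynomial as A) gives
  χ_A(x) = x^3 - 6*x^2 + 9*x
which factors as x*(x - 3)^2. The eigenvalues (with algebraic multiplicities) are λ = 0 with multiplicity 1, λ = 3 with multiplicity 2.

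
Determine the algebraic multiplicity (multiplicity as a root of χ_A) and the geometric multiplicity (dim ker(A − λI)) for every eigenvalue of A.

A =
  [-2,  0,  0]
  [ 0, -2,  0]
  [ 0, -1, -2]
λ = -2: alg = 3, geom = 2

Step 1 — factor the characteristic polynomial to read off the algebraic multiplicities:
  χ_A(x) = (x + 2)^3

Step 2 — compute geometric multiplicities via the rank-nullity identity g(λ) = n − rank(A − λI):
  rank(A − (-2)·I) = 1, so dim ker(A − (-2)·I) = n − 1 = 2

Summary:
  λ = -2: algebraic multiplicity = 3, geometric multiplicity = 2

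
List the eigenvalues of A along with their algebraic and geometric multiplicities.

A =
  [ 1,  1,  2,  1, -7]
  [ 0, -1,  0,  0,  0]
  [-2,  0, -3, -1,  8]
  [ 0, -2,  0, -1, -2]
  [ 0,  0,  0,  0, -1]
λ = -1: alg = 5, geom = 3

Step 1 — factor the characteristic polynomial to read off the algebraic multiplicities:
  χ_A(x) = (x + 1)^5

Step 2 — compute geometric multiplicities via the rank-nullity identity g(λ) = n − rank(A − λI):
  rank(A − (-1)·I) = 2, so dim ker(A − (-1)·I) = n − 2 = 3

Summary:
  λ = -1: algebraic multiplicity = 5, geometric multiplicity = 3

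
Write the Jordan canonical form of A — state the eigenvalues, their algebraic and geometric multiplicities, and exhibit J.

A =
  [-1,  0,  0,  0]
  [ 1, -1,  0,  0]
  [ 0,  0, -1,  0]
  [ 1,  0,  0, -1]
J_2(-1) ⊕ J_1(-1) ⊕ J_1(-1)

The characteristic polynomial is
  det(x·I − A) = x^4 + 4*x^3 + 6*x^2 + 4*x + 1 = (x + 1)^4

Eigenvalues and multiplicities (the geometric multiplicity of λ is n − rank(A − λI), which equals the number of Jordan blocks for λ):
  λ = -1: algebraic multiplicity = 4, geometric multiplicity = 3

Determining the block sizes for each eigenvalue:
  λ = -1: 3 blocks summing to 4 forces exactly one block of size 2 and the rest size 1 → block sizes [2, 1, 1]

Assembling the blocks gives a Jordan form
J =
  [-1,  1,  0,  0]
  [ 0, -1,  0,  0]
  [ 0,  0, -1,  0]
  [ 0,  0,  0, -1]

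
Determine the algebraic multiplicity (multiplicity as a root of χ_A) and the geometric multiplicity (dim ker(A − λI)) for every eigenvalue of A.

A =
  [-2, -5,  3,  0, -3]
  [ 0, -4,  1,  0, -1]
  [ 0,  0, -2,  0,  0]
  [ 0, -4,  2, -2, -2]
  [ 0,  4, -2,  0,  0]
λ = -2: alg = 5, geom = 3

Step 1 — factor the characteristic polynomial to read off the algebraic multiplicities:
  χ_A(x) = (x + 2)^5

Step 2 — compute geometric multiplicities via the rank-nullity identity g(λ) = n − rank(A − λI):
  rank(A − (-2)·I) = 2, so dim ker(A − (-2)·I) = n − 2 = 3

Summary:
  λ = -2: algebraic multiplicity = 5, geometric multiplicity = 3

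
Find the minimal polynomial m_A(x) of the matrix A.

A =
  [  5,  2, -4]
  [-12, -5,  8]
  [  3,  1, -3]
x^2 + 2*x + 1

The characteristic polynomial is χ_A(x) = (x + 1)^3, so the eigenvalues are known. The minimal polynomial is
  m_A(x) = Π_λ (x − λ)^{k_λ}
where k_λ is the size of the *largest* Jordan block for λ (equivalently, the smallest k with (A − λI)^k v = 0 for every generalised eigenvector v of λ).

  λ = -1: largest Jordan block has size 2, contributing (x + 1)^2

So m_A(x) = (x + 1)^2 = x^2 + 2*x + 1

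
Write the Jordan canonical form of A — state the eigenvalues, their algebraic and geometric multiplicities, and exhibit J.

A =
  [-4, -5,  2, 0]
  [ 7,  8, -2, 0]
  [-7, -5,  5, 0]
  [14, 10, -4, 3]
J_2(3) ⊕ J_1(3) ⊕ J_1(3)

The characteristic polynomial is
  det(x·I − A) = x^4 - 12*x^3 + 54*x^2 - 108*x + 81 = (x - 3)^4

Eigenvalues and multiplicities (the geometric multiplicity of λ is n − rank(A − λI), which equals the number of Jordan blocks for λ):
  λ = 3: algebraic multiplicity = 4, geometric multiplicity = 3

Determining the block sizes for each eigenvalue:
  λ = 3: 3 blocks summing to 4 forces exactly one block of size 2 and the rest size 1 → block sizes [2, 1, 1]

Assembling the blocks gives a Jordan form
J =
  [3, 1, 0, 0]
  [0, 3, 0, 0]
  [0, 0, 3, 0]
  [0, 0, 0, 3]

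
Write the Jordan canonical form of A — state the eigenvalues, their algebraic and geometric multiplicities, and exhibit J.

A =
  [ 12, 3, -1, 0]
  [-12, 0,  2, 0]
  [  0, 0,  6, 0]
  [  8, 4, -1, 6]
J_2(6) ⊕ J_2(6)

The characteristic polynomial is
  det(x·I − A) = x^4 - 24*x^3 + 216*x^2 - 864*x + 1296 = (x - 6)^4

Eigenvalues and multiplicities (the geometric multiplicity of λ is n − rank(A − λI), which equals the number of Jordan blocks for λ):
  λ = 6: algebraic multiplicity = 4, geometric multiplicity = 2

Determining the block sizes for each eigenvalue:
  λ = 6: with am = 4 and gm = 2, the partition is not yet determined (e.g. several partitions of 4 into 2 parts exist). Let N = A − (6)·I. Computing rank(N^1) = 2, rank(N^2) = 0; the number of blocks of size ≥ j is rank(N^{j−1}) − rank(N^j), giving [2, 2]. So we have 2 block(s) of size 2 → block sizes [2, 2]

Assembling the blocks gives a Jordan form
J =
  [6, 1, 0, 0]
  [0, 6, 0, 0]
  [0, 0, 6, 1]
  [0, 0, 0, 6]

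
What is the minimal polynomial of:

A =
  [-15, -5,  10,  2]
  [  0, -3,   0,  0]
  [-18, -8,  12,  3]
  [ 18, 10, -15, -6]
x^2 + 6*x + 9

The characteristic polynomial is χ_A(x) = (x + 3)^4, so the eigenvalues are known. The minimal polynomial is
  m_A(x) = Π_λ (x − λ)^{k_λ}
where k_λ is the size of the *largest* Jordan block for λ (equivalently, the smallest k with (A − λI)^k v = 0 for every generalised eigenvector v of λ).

  λ = -3: largest Jordan block has size 2, contributing (x + 3)^2

So m_A(x) = (x + 3)^2 = x^2 + 6*x + 9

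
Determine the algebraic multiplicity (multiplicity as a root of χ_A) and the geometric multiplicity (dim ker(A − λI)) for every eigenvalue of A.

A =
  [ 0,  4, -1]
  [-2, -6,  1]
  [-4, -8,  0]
λ = -2: alg = 3, geom = 2

Step 1 — factor the characteristic polynomial to read off the algebraic multiplicities:
  χ_A(x) = (x + 2)^3

Step 2 — compute geometric multiplicities via the rank-nullity identity g(λ) = n − rank(A − λI):
  rank(A − (-2)·I) = 1, so dim ker(A − (-2)·I) = n − 1 = 2

Summary:
  λ = -2: algebraic multiplicity = 3, geometric multiplicity = 2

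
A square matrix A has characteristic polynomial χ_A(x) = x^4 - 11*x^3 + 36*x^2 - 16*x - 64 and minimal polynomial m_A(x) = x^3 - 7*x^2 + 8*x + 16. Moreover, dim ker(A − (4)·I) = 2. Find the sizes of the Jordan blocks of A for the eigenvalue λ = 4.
Block sizes for λ = 4: [2, 1]

Step 1 — from the characteristic polynomial, algebraic multiplicity of λ = 4 is 3. From dim ker(A − (4)·I) = 2, there are exactly 2 Jordan blocks for λ = 4.
Step 2 — from the minimal polynomial, the factor (x − 4)^2 tells us the largest block for λ = 4 has size 2.
Step 3 — with total size 3, 2 blocks, and largest block 2, the block sizes (in nonincreasing order) are [2, 1].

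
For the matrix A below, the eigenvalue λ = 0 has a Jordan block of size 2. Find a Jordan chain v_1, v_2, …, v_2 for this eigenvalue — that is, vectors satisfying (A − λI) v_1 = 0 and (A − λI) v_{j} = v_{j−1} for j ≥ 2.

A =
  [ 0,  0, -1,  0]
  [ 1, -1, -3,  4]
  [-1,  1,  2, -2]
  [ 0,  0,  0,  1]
A Jordan chain for λ = 0 of length 2:
v_1 = (-1, -1, 0, 0)ᵀ
v_2 = (2, 0, 1, 0)ᵀ

Let N = A − (0)·I. We want v_2 with N^2 v_2 = 0 but N^1 v_2 ≠ 0; then v_{j-1} := N · v_j for j = 2, …, 2.

Pick v_2 = (2, 0, 1, 0)ᵀ.
Then v_1 = N · v_2 = (-1, -1, 0, 0)ᵀ.

Sanity check: (A − (0)·I) v_1 = (0, 0, 0, 0)ᵀ = 0. ✓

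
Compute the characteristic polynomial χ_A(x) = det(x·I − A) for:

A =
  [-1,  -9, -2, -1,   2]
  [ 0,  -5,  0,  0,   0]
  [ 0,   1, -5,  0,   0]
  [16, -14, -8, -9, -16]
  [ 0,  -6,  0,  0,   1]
x^5 + 19*x^4 + 130*x^3 + 350*x^2 + 125*x - 625

Expanding det(x·I − A) (e.g. by cofactor expansion or by noting that A is similar to its Jordan form J, which has the same characteristic polynomial as A) gives
  χ_A(x) = x^5 + 19*x^4 + 130*x^3 + 350*x^2 + 125*x - 625
which factors as (x - 1)*(x + 5)^4. The eigenvalues (with algebraic multiplicities) are λ = -5 with multiplicity 4, λ = 1 with multiplicity 1.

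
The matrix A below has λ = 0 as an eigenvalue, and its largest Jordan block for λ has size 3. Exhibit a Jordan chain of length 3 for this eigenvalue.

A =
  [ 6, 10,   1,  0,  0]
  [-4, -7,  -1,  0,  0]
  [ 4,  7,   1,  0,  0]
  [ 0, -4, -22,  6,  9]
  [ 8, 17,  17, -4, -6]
A Jordan chain for λ = 0 of length 3:
v_1 = (-3, 2, -2, 3, -6)ᵀ
v_2 = (10, -7, 7, -4, 17)ᵀ
v_3 = (0, 1, 0, 0, 0)ᵀ

Let N = A − (0)·I. We want v_3 with N^3 v_3 = 0 but N^2 v_3 ≠ 0; then v_{j-1} := N · v_j for j = 3, …, 2.

Pick v_3 = (0, 1, 0, 0, 0)ᵀ.
Then v_2 = N · v_3 = (10, -7, 7, -4, 17)ᵀ.
Then v_1 = N · v_2 = (-3, 2, -2, 3, -6)ᵀ.

Sanity check: (A − (0)·I) v_1 = (0, 0, 0, 0, 0)ᵀ = 0. ✓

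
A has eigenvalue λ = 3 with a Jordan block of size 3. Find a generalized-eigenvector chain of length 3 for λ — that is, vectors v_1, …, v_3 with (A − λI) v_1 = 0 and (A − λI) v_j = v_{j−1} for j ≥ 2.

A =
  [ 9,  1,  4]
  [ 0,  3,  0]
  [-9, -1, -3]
A Jordan chain for λ = 3 of length 3:
v_1 = (2, 0, -3)ᵀ
v_2 = (1, 0, -1)ᵀ
v_3 = (0, 1, 0)ᵀ

Let N = A − (3)·I. We want v_3 with N^3 v_3 = 0 but N^2 v_3 ≠ 0; then v_{j-1} := N · v_j for j = 3, …, 2.

Pick v_3 = (0, 1, 0)ᵀ.
Then v_2 = N · v_3 = (1, 0, -1)ᵀ.
Then v_1 = N · v_2 = (2, 0, -3)ᵀ.

Sanity check: (A − (3)·I) v_1 = (0, 0, 0)ᵀ = 0. ✓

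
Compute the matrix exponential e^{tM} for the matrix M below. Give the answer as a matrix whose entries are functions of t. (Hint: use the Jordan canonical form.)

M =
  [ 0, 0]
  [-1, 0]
e^{tM} =
  [1, 0]
  [-t, 1]

Strategy: write M = P · J · P⁻¹ where J is a Jordan canonical form, so e^{tM} = P · e^{tJ} · P⁻¹, and e^{tJ} can be computed block-by-block.

M has Jordan form
J =
  [0, 1]
  [0, 0]
(up to reordering of blocks).

Per-block formulas:
  For a 2×2 Jordan block J_2(0): exp(t · J_2(0)) = e^(0t)·(I + t·N), where N is the 2×2 nilpotent shift.

After assembling e^{tJ} and conjugating by P, we get:

e^{tM} =
  [1, 0]
  [-t, 1]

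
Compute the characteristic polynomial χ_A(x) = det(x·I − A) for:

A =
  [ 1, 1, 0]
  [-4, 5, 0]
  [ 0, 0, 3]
x^3 - 9*x^2 + 27*x - 27

Expanding det(x·I − A) (e.g. by cofactor expansion or by noting that A is similar to its Jordan form J, which has the same characteristic polynomial as A) gives
  χ_A(x) = x^3 - 9*x^2 + 27*x - 27
which factors as (x - 3)^3. The eigenvalues (with algebraic multiplicities) are λ = 3 with multiplicity 3.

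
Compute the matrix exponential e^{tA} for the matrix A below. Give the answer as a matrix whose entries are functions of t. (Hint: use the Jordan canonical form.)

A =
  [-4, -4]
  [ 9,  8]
e^{tA} =
  [-6*t*exp(2*t) + exp(2*t), -4*t*exp(2*t)]
  [9*t*exp(2*t), 6*t*exp(2*t) + exp(2*t)]

Strategy: write A = P · J · P⁻¹ where J is a Jordan canonical form, so e^{tA} = P · e^{tJ} · P⁻¹, and e^{tJ} can be computed block-by-block.

A has Jordan form
J =
  [2, 1]
  [0, 2]
(up to reordering of blocks).

Per-block formulas:
  For a 2×2 Jordan block J_2(2): exp(t · J_2(2)) = e^(2t)·(I + t·N), where N is the 2×2 nilpotent shift.

After assembling e^{tJ} and conjugating by P, we get:

e^{tA} =
  [-6*t*exp(2*t) + exp(2*t), -4*t*exp(2*t)]
  [9*t*exp(2*t), 6*t*exp(2*t) + exp(2*t)]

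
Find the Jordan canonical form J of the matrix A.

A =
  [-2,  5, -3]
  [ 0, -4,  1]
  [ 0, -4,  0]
J_3(-2)

The characteristic polynomial is
  det(x·I − A) = x^3 + 6*x^2 + 12*x + 8 = (x + 2)^3

Eigenvalues and multiplicities (the geometric multiplicity of λ is n − rank(A − λI), which equals the number of Jordan blocks for λ):
  λ = -2: algebraic multiplicity = 3, geometric multiplicity = 1

Determining the block sizes for each eigenvalue:
  λ = -2: one block (gm = 1), so the single block has size am = 3 → block sizes [3]

Assembling the blocks gives a Jordan form
J =
  [-2,  1,  0]
  [ 0, -2,  1]
  [ 0,  0, -2]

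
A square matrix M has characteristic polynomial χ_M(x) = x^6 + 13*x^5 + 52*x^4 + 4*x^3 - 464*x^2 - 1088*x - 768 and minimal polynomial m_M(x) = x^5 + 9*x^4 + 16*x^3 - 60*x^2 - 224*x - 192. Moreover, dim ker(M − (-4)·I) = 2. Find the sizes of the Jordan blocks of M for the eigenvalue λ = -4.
Block sizes for λ = -4: [2, 1]

Step 1 — from the characteristic polynomial, algebraic multiplicity of λ = -4 is 3. From dim ker(M − (-4)·I) = 2, there are exactly 2 Jordan blocks for λ = -4.
Step 2 — from the minimal polynomial, the factor (x + 4)^2 tells us the largest block for λ = -4 has size 2.
Step 3 — with total size 3, 2 blocks, and largest block 2, the block sizes (in nonincreasing order) are [2, 1].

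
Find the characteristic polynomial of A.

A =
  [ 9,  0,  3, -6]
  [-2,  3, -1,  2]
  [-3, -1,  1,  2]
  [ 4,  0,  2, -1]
x^4 - 12*x^3 + 54*x^2 - 108*x + 81

Expanding det(x·I − A) (e.g. by cofactor expansion or by noting that A is similar to its Jordan form J, which has the same characteristic polynomial as A) gives
  χ_A(x) = x^4 - 12*x^3 + 54*x^2 - 108*x + 81
which factors as (x - 3)^4. The eigenvalues (with algebraic multiplicities) are λ = 3 with multiplicity 4.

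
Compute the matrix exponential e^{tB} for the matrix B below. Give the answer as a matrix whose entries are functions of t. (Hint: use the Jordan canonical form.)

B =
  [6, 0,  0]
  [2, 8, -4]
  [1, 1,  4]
e^{tB} =
  [exp(6*t), 0, 0]
  [2*t*exp(6*t), 2*t*exp(6*t) + exp(6*t), -4*t*exp(6*t)]
  [t*exp(6*t), t*exp(6*t), -2*t*exp(6*t) + exp(6*t)]

Strategy: write B = P · J · P⁻¹ where J is a Jordan canonical form, so e^{tB} = P · e^{tJ} · P⁻¹, and e^{tJ} can be computed block-by-block.

B has Jordan form
J =
  [6, 1, 0]
  [0, 6, 0]
  [0, 0, 6]
(up to reordering of blocks).

Per-block formulas:
  For a 2×2 Jordan block J_2(6): exp(t · J_2(6)) = e^(6t)·(I + t·N), where N is the 2×2 nilpotent shift.
  For a 1×1 block at λ = 6: exp(t · [6]) = [e^(6t)].

After assembling e^{tJ} and conjugating by P, we get:

e^{tB} =
  [exp(6*t), 0, 0]
  [2*t*exp(6*t), 2*t*exp(6*t) + exp(6*t), -4*t*exp(6*t)]
  [t*exp(6*t), t*exp(6*t), -2*t*exp(6*t) + exp(6*t)]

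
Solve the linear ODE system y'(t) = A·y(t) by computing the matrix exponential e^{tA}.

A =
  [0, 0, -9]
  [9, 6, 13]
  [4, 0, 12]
e^{tA} =
  [-6*t*exp(6*t) + exp(6*t), 0, -9*t*exp(6*t)]
  [-t^2*exp(6*t) + 9*t*exp(6*t), exp(6*t), -3*t^2*exp(6*t)/2 + 13*t*exp(6*t)]
  [4*t*exp(6*t), 0, 6*t*exp(6*t) + exp(6*t)]

Strategy: write A = P · J · P⁻¹ where J is a Jordan canonical form, so e^{tA} = P · e^{tJ} · P⁻¹, and e^{tJ} can be computed block-by-block.

A has Jordan form
J =
  [6, 1, 0]
  [0, 6, 1]
  [0, 0, 6]
(up to reordering of blocks).

Per-block formulas:
  For a 3×3 Jordan block J_3(6): exp(t · J_3(6)) = e^(6t)·(I + t·N + (t^2/2)·N^2), where N is the 3×3 nilpotent shift.

After assembling e^{tJ} and conjugating by P, we get:

e^{tA} =
  [-6*t*exp(6*t) + exp(6*t), 0, -9*t*exp(6*t)]
  [-t^2*exp(6*t) + 9*t*exp(6*t), exp(6*t), -3*t^2*exp(6*t)/2 + 13*t*exp(6*t)]
  [4*t*exp(6*t), 0, 6*t*exp(6*t) + exp(6*t)]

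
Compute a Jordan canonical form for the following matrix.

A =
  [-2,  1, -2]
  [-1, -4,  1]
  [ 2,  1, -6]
J_3(-4)

The characteristic polynomial is
  det(x·I − A) = x^3 + 12*x^2 + 48*x + 64 = (x + 4)^3

Eigenvalues and multiplicities (the geometric multiplicity of λ is n − rank(A − λI), which equals the number of Jordan blocks for λ):
  λ = -4: algebraic multiplicity = 3, geometric multiplicity = 1

Determining the block sizes for each eigenvalue:
  λ = -4: one block (gm = 1), so the single block has size am = 3 → block sizes [3]

Assembling the blocks gives a Jordan form
J =
  [-4,  1,  0]
  [ 0, -4,  1]
  [ 0,  0, -4]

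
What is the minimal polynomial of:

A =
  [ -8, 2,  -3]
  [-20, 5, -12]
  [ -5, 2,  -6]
x^2 + 6*x + 9

The characteristic polynomial is χ_A(x) = (x + 3)^3, so the eigenvalues are known. The minimal polynomial is
  m_A(x) = Π_λ (x − λ)^{k_λ}
where k_λ is the size of the *largest* Jordan block for λ (equivalently, the smallest k with (A − λI)^k v = 0 for every generalised eigenvector v of λ).

  λ = -3: largest Jordan block has size 2, contributing (x + 3)^2

So m_A(x) = (x + 3)^2 = x^2 + 6*x + 9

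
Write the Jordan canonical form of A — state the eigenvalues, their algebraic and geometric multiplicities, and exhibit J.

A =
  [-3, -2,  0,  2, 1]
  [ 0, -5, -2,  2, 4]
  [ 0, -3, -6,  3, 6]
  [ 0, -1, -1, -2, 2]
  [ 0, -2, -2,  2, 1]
J_2(-3) ⊕ J_2(-3) ⊕ J_1(-3)

The characteristic polynomial is
  det(x·I − A) = x^5 + 15*x^4 + 90*x^3 + 270*x^2 + 405*x + 243 = (x + 3)^5

Eigenvalues and multiplicities (the geometric multiplicity of λ is n − rank(A − λI), which equals the number of Jordan blocks for λ):
  λ = -3: algebraic multiplicity = 5, geometric multiplicity = 3

Determining the block sizes for each eigenvalue:
  λ = -3: with am = 5 and gm = 3, the partition is not yet determined (e.g. several partitions of 5 into 3 parts exist). Let N = A − (-3)·I. Computing rank(N^1) = 2, rank(N^2) = 0; the number of blocks of size ≥ j is rank(N^{j−1}) − rank(N^j), giving [3, 2]. So we have 2 block(s) of size 2, 1 block(s) of size 1 → block sizes [2, 2, 1]

Assembling the blocks gives a Jordan form
J =
  [-3,  1,  0,  0,  0]
  [ 0, -3,  0,  0,  0]
  [ 0,  0, -3,  1,  0]
  [ 0,  0,  0, -3,  0]
  [ 0,  0,  0,  0, -3]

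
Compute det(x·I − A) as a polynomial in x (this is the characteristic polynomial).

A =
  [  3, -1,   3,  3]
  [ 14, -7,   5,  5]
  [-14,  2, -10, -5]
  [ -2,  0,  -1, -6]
x^4 + 20*x^3 + 150*x^2 + 500*x + 625

Expanding det(x·I − A) (e.g. by cofactor expansion or by noting that A is similar to its Jordan form J, which has the same characteristic polynomial as A) gives
  χ_A(x) = x^4 + 20*x^3 + 150*x^2 + 500*x + 625
which factors as (x + 5)^4. The eigenvalues (with algebraic multiplicities) are λ = -5 with multiplicity 4.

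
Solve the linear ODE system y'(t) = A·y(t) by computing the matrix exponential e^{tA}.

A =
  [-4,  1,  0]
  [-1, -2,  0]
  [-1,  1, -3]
e^{tA} =
  [-t*exp(-3*t) + exp(-3*t), t*exp(-3*t), 0]
  [-t*exp(-3*t), t*exp(-3*t) + exp(-3*t), 0]
  [-t*exp(-3*t), t*exp(-3*t), exp(-3*t)]

Strategy: write A = P · J · P⁻¹ where J is a Jordan canonical form, so e^{tA} = P · e^{tJ} · P⁻¹, and e^{tJ} can be computed block-by-block.

A has Jordan form
J =
  [-3,  1,  0]
  [ 0, -3,  0]
  [ 0,  0, -3]
(up to reordering of blocks).

Per-block formulas:
  For a 1×1 block at λ = -3: exp(t · [-3]) = [e^(-3t)].
  For a 2×2 Jordan block J_2(-3): exp(t · J_2(-3)) = e^(-3t)·(I + t·N), where N is the 2×2 nilpotent shift.

After assembling e^{tJ} and conjugating by P, we get:

e^{tA} =
  [-t*exp(-3*t) + exp(-3*t), t*exp(-3*t), 0]
  [-t*exp(-3*t), t*exp(-3*t) + exp(-3*t), 0]
  [-t*exp(-3*t), t*exp(-3*t), exp(-3*t)]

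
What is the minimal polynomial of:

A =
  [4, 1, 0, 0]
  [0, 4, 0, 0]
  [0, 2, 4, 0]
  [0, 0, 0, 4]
x^2 - 8*x + 16

The characteristic polynomial is χ_A(x) = (x - 4)^4, so the eigenvalues are known. The minimal polynomial is
  m_A(x) = Π_λ (x − λ)^{k_λ}
where k_λ is the size of the *largest* Jordan block for λ (equivalently, the smallest k with (A − λI)^k v = 0 for every generalised eigenvector v of λ).

  λ = 4: largest Jordan block has size 2, contributing (x − 4)^2

So m_A(x) = (x - 4)^2 = x^2 - 8*x + 16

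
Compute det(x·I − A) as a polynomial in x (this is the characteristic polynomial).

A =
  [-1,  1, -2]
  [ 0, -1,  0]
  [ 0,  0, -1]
x^3 + 3*x^2 + 3*x + 1

Expanding det(x·I − A) (e.g. by cofactor expansion or by noting that A is similar to its Jordan form J, which has the same characteristic polynomial as A) gives
  χ_A(x) = x^3 + 3*x^2 + 3*x + 1
which factors as (x + 1)^3. The eigenvalues (with algebraic multiplicities) are λ = -1 with multiplicity 3.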